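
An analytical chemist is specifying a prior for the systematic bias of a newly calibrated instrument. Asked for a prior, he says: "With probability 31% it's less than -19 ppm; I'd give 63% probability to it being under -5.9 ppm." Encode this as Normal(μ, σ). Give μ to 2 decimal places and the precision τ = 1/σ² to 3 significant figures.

μ = -11.15, τ = 0.00399

The p-quantile of Normal(μ,σ) is μ + z_p·σ, with z_{0.31} = -0.4959 and z_{0.63} = 0.3319.
Eliminate σ: μ = (z₂·x₁ − z₁·x₂)/(z₂ − z₁) = (0.3319·-19 − (-0.4959)·-5.9)/0.8277 = -11.15.
Then σ = (x₂ − x₁)/(z₂ − z₁) = (-5.9 − -19)/0.8277 = 15.83.
Precision τ = 1/σ² = 1/15.83² = 0.00399.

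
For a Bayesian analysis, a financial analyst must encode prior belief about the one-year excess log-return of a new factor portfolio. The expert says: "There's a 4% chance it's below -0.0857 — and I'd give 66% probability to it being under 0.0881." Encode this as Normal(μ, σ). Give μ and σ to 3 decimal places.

For Normal(μ,σ), the p-quantile is μ + z_p·σ. Here z_{0.04} = -1.751, z_{0.66} = 0.4125.
So -0.0857 = μ − 1.751σ and 0.0881 = μ + 0.4125σ.
Subtracting: σ = (0.0881 − -0.0857)/(0.4125 − (-1.751)) = 0.080.
Then μ = -0.0857 − (-1.751)·0.080 = 0.055.

μ = 0.055, σ = 0.080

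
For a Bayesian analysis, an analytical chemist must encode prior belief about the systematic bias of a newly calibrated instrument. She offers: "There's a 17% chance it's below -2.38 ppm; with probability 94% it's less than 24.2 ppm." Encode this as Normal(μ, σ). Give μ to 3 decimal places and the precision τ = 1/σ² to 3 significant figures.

For Normal(μ,σ), the p-quantile is μ + z_p·σ. Here z_{0.17} = -0.9542, z_{0.94} = 1.555.
So -2.38 = μ − 0.9542σ and 24.2 = μ + 1.555σ.
Subtracting: σ = (24.2 − -2.38)/(1.555 − (-0.9542)) = 10.594.
Then μ = -2.38 − (-0.9542)·10.594 = 7.729.
Precision τ = 1/σ² = 1/10.59² = 0.00891.

μ = 7.729, τ = 0.00891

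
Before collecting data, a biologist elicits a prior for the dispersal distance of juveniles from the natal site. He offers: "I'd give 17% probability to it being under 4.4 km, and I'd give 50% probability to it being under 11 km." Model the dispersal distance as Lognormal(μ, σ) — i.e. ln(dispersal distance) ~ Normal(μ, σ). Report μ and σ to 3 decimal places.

μ ≈ 2.398, σ ≈ 0.960

If T ~ Lognormal(μ,σ) then ln T ~ Normal(μ,σ), so the p-quantile of ln T is μ + z_p·σ.
ln(4.4) = 1.482 and ln(11) = 2.398; z_{0.17} = -0.9542, z_{0.5} = 0.
σ = (2.398 − 1.482)/(0 − (-0.9542)) = 0.960.
μ = 1.482 − (-0.9542)·0.960 = 2.398.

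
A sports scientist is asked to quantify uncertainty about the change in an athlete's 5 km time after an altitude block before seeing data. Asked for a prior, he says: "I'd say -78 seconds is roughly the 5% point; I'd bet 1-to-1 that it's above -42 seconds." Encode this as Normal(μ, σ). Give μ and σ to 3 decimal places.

The p-quantile of Normal(μ,σ) is μ + z_p·σ, with z_{0.05} = -1.645 and z_{0.5} = 0.
Eliminate σ: μ = (z₂·x₁ − z₁·x₂)/(z₂ − z₁) = (0·-78 − (-1.645)·-42)/1.645 = -42.000.
Then σ = (x₂ − x₁)/(z₂ − z₁) = (-42 − -78)/1.645 = 21.886.

μ = -42.000, σ = 21.886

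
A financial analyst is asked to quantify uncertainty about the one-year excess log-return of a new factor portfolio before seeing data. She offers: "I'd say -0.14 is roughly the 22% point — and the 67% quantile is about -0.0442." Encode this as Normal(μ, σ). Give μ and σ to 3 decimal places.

μ = -0.079, σ = 0.079

The p-quantile of Normal(μ,σ) is μ + z_p·σ, with z_{0.22} = -0.7722 and z_{0.67} = 0.4399.
Eliminate σ: μ = (z₂·x₁ − z₁·x₂)/(z₂ − z₁) = (0.4399·-0.14 − (-0.7722)·-0.0442)/1.212 = -0.079.
Then σ = (x₂ − x₁)/(z₂ − z₁) = (-0.0442 − -0.14)/1.212 = 0.079.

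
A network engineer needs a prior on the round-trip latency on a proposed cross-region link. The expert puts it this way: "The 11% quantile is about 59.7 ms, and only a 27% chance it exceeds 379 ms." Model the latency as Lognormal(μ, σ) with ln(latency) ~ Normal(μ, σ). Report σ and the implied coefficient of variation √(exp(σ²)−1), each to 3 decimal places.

If T ~ Lognormal(μ,σ) then ln T ~ Normal(μ,σ), so the p-quantile of ln T is μ + z_p·σ.
ln(59.7) = 4.089 and ln(379) = 5.938; z_{0.11} = -1.227, z_{0.73} = 0.6128.
σ = (5.938 − 4.089)/(0.6128 − (-1.227)) = 1.005.
μ = 4.089 − (-1.227)·1.005 = 5.322.
CV = √(exp(σ²)−1) = √(exp(1.0097)−1) = 1.321.

σ ≈ 1.005, CV ≈ 1.321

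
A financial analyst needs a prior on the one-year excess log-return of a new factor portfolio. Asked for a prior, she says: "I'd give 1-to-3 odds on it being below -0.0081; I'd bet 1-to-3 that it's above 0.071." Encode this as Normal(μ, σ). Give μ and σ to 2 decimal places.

μ = 0.03, σ = 0.06

For Normal(μ,σ), the p-quantile is μ + z_p·σ. Here z_{0.25} = -0.6745, z_{0.75} = 0.6745.
So -0.0081 = μ − 0.6745σ and 0.071 = μ + 0.6745σ.
Subtracting: σ = (0.071 − -0.0081)/(0.6745 − (-0.6745)) = 0.06.
Then μ = -0.0081 − (-0.6745)·0.06 = 0.03.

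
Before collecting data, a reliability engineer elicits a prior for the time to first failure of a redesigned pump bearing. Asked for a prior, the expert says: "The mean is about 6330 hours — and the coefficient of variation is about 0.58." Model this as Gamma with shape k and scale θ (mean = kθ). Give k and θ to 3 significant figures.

k ≈ 2.97, θ ≈ 2130

For Gamma(k, scale θ): mean = kθ, variance = kθ², so CV = 1/√k.
CV = 0.58, hence k = 1/CV² = 2.97.
Then θ = mean/k = 6330/2.97 = 2130.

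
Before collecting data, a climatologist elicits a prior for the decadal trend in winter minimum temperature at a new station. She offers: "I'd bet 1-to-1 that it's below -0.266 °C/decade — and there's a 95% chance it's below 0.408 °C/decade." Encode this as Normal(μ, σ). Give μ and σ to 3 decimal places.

The p-quantile of Normal(μ,σ) is μ + z_p·σ, with z_{0.5} = 0 and z_{0.95} = 1.645.
Eliminate σ: μ = (z₂·x₁ − z₁·x₂)/(z₂ − z₁) = (1.645·-0.266 − (0)·0.408)/1.645 = -0.266.
Then σ = (x₂ − x₁)/(z₂ − z₁) = (0.408 − -0.266)/1.645 = 0.410.

μ = -0.266, σ = 0.410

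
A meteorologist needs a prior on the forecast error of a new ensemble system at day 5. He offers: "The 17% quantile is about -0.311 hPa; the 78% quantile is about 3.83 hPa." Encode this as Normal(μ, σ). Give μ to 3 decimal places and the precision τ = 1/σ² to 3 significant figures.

μ = 1.978, τ = 0.174

The p-quantile of Normal(μ,σ) is μ + z_p·σ, with z_{0.17} = -0.9542 and z_{0.78} = 0.7722.
Eliminate σ: μ = (z₂·x₁ − z₁·x₂)/(z₂ − z₁) = (0.7722·-0.311 − (-0.9542)·3.83)/1.726 = 1.978.
Then σ = (x₂ − x₁)/(z₂ − z₁) = (3.83 − -0.311)/1.726 = 2.399.
Precision τ = 1/σ² = 1/2.399² = 0.174.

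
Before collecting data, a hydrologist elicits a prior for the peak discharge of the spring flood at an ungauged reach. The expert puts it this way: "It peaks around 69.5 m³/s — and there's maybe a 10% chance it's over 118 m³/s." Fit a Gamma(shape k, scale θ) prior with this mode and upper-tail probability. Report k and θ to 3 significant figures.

Gamma(k,θ) with k>1 has mode (k−1)θ, so θ = 69.5/(k−1).
Need P(X < 118) = 0.9 with θ tied to k this way. Start at k = 2, θ = 69.5: P(X<118) ≈ 0.506.
Too low — raise k to concentrate. Iterating converges to k ≈ 7.75.
Then θ = 69.5/(7.75−1) ≈ 10.3.

k ≈ 7.75, θ ≈ 10.3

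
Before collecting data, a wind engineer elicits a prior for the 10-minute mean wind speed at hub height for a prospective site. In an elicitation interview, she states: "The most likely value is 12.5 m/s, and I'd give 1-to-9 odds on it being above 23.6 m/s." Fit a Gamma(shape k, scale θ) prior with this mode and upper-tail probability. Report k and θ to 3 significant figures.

Gamma(k,θ) with k>1 has mode (k−1)θ, so θ = 12.5/(k−1).
Need P(X < 23.6) = 0.9 with θ tied to k this way. Start at k = 2, θ = 12.5: P(X<23.6) ≈ 0.563.
Too low — raise k to concentrate. Iterating converges to k ≈ 5.73.
Then θ = 12.5/(5.73−1) ≈ 2.64.

k ≈ 5.73, θ ≈ 2.64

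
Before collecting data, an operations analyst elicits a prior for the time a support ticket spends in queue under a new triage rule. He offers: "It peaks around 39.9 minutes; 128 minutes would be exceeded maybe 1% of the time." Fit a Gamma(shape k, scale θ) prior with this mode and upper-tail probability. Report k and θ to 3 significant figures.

Gamma(k,θ) with k>1 has mode (k−1)θ, so θ = 39.9/(k−1).
Need P(X < 128) = 0.99 with θ tied to k this way. Start at k = 2, θ = 39.9: P(X<128) ≈ 0.830.
Too low — raise k to concentrate. Iterating converges to k ≈ 4.26.
Then θ = 39.9/(4.26−1) ≈ 12.2.

k ≈ 4.26, θ ≈ 12.2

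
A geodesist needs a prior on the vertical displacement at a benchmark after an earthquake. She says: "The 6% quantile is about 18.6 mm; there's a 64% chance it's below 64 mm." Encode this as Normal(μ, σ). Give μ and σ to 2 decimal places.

μ = 55.49, σ = 23.73

The p-quantile of Normal(μ,σ) is μ + z_p·σ, with z_{0.06} = -1.555 and z_{0.64} = 0.3585.
Eliminate σ: μ = (z₂·x₁ − z₁·x₂)/(z₂ − z₁) = (0.3585·18.6 − (-1.555)·64)/1.913 = 55.49.
Then σ = (x₂ − x₁)/(z₂ − z₁) = (64 − 18.6)/1.913 = 23.73.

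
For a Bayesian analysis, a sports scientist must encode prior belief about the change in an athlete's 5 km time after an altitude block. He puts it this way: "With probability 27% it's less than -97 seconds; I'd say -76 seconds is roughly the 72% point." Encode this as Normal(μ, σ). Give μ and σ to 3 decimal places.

The p-quantile of Normal(μ,σ) is μ + z_p·σ, with z_{0.27} = -0.6128 and z_{0.72} = 0.5828.
Eliminate σ: μ = (z₂·x₁ − z₁·x₂)/(z₂ − z₁) = (0.5828·-97 − (-0.6128)·-76)/1.196 = -86.237.
Then σ = (x₂ − x₁)/(z₂ − z₁) = (-76 − -97)/1.196 = 17.564.

μ = -86.237, σ = 17.564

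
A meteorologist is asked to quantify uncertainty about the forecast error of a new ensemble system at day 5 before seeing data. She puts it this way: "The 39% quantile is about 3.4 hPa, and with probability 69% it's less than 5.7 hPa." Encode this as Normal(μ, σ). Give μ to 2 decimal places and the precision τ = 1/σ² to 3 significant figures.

For Normal(μ,σ), the p-quantile is μ + z_p·σ. Here z_{0.39} = -0.2793, z_{0.69} = 0.4959.
So 3.4 = μ − 0.2793σ and 5.7 = μ + 0.4959σ.
Subtracting: σ = (5.7 − 3.4)/(0.4959 − (-0.2793)) = 2.97.
Then μ = 3.4 − (-0.2793)·2.97 = 4.23.
Precision τ = 1/σ² = 1/2.967² = 0.114.

μ = 4.23, τ = 0.114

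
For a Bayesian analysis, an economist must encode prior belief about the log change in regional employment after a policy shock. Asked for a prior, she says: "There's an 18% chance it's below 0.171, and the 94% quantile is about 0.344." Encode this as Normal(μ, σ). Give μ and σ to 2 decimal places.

The p-quantile of Normal(μ,σ) is μ + z_p·σ, with z_{0.18} = -0.9154 and z_{0.94} = 1.555.
Eliminate σ: μ = (z₂·x₁ − z₁·x₂)/(z₂ − z₁) = (1.555·0.171 − (-0.9154)·0.344)/2.47 = 0.24.
Then σ = (x₂ − x₁)/(z₂ − z₁) = (0.344 − 0.171)/2.47 = 0.07.

μ = 0.24, σ = 0.07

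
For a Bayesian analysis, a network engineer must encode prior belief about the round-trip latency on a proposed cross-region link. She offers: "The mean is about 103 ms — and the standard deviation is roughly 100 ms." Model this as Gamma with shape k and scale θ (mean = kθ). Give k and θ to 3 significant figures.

k ≈ 1.06, θ ≈ 97.1

For Gamma(k, scale θ): mean = kθ, variance = kθ², so CV = 1/√k.
CV = SD/mean = 100/103 = 0.9709, hence k = 1/CV² = 1.06.
Then θ = mean/k = 103/1.06 = 97.1.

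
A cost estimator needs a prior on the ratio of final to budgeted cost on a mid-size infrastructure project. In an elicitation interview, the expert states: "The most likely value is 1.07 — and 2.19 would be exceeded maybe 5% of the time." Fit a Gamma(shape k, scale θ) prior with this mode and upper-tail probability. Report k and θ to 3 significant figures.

Gamma(k,θ) with k>1 has mode (k−1)θ, so θ = 1.07/(k−1).
Need P(X < 2.19) = 0.95 with θ tied to k this way. Start at k = 2, θ = 1.07: P(X<2.19) ≈ 0.606.
Too low — raise k to concentrate. Iterating converges to k ≈ 6.39.
Then θ = 1.07/(6.39−1) ≈ 0.198.

k ≈ 6.39, θ ≈ 0.198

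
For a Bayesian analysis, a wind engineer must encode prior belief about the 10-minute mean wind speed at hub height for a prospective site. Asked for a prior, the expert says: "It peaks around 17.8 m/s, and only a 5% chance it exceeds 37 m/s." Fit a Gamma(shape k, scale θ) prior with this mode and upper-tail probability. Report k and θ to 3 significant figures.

Gamma(k,θ) with k>1 has mode (k−1)θ, so θ = 17.8/(k−1).
Need P(X < 37) = 0.95 with θ tied to k this way. Start at k = 2, θ = 17.8: P(X<37) ≈ 0.615.
Too low — raise k to concentrate. Iterating converges to k ≈ 6.16.
Then θ = 17.8/(6.16−1) ≈ 3.45.

k ≈ 6.16, θ ≈ 3.45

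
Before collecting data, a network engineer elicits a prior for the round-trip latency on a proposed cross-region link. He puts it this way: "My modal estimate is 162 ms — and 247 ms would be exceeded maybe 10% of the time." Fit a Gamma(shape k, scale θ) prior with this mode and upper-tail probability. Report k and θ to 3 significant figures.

Gamma(k,θ) with k>1 has mode (k−1)θ, so θ = 162/(k−1).
Need P(X < 247) = 0.9 with θ tied to k this way. Start at k = 2, θ = 162: P(X<247) ≈ 0.450.
Too low — raise k to concentrate. Iterating converges to k ≈ 11.5.
Then θ = 162/(11.5−1) ≈ 15.5.

k ≈ 11.5, θ ≈ 15.5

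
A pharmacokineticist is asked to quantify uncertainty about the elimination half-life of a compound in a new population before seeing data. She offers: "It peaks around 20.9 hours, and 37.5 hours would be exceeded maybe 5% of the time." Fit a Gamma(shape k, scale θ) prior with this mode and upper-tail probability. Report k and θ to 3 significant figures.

Gamma(k,θ) with k>1 has mode (k−1)θ, so θ = 20.9/(k−1).
Need P(X < 37.5) = 0.95 with θ tied to k this way. Start at k = 2, θ = 20.9: P(X<37.5) ≈ 0.535.
Too low — raise k to concentrate. Iterating converges to k ≈ 9.16.
Then θ = 20.9/(9.16−1) ≈ 2.56.

k ≈ 9.16, θ ≈ 2.56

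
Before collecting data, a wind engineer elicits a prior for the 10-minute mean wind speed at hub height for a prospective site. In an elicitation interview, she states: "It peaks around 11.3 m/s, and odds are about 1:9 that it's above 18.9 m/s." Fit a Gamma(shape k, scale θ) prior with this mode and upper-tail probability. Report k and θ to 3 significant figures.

k ≈ 8.14, θ ≈ 1.58

Gamma(k,θ) with k>1 has mode (k−1)θ, so θ = 11.3/(k−1).
Need P(X < 18.9) = 0.9 with θ tied to k this way. Start at k = 2, θ = 11.3: P(X<18.9) ≈ 0.498.
Too low — raise k to concentrate. Iterating converges to k ≈ 8.14.
Then θ = 11.3/(8.14−1) ≈ 1.58.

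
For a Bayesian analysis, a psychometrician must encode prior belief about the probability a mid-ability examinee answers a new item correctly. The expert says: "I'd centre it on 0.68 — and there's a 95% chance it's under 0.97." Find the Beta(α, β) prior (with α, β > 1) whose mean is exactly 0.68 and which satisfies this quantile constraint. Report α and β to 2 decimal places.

With mean 0.68 fixed, write α = 0.68s, β = 0.32s where s = α+β.
Need P(θ < 0.97) = 0.95 under Beta(0.68s, 0.32s). Normal approximation: (q−m)/√(m(1−m)/s) ≈ z_{0.95} = 1.64, so s ≈ 0.68·0.32·(1.64)²/(0.97−0.68)² = 7.0.
At s = 7.0: P(θ<0.97) ≈ 0.994. Adjusting to match 0.95 gives s ≈ 3.48.
So α = 0.68·3.48 ≈ 2.37, β = 0.32·3.48 ≈ 1.11.

α ≈ 2.37, β ≈ 1.11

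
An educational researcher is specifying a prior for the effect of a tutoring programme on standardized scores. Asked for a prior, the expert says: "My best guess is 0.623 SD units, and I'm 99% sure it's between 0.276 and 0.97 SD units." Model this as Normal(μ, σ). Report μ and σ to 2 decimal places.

A symmetric 99% interval runs μ ± z·σ with z = 2.576.
Half-width = 0.347, so σ = 0.347/2.576 = 0.13.
μ is the stated best guess, 0.62.

μ = 0.62, σ = 0.13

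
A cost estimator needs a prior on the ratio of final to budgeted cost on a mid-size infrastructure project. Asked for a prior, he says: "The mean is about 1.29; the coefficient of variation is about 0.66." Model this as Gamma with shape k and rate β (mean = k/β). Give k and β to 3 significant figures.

For Gamma(k, rate β): mean = k/β, variance = k/β², so CV = 1/√k.
CV = 0.66, hence k = 1/CV² = 2.3.
Then β = k/mean = 2.3/1.29 = 1.78.

k ≈ 2.3, β ≈ 1.78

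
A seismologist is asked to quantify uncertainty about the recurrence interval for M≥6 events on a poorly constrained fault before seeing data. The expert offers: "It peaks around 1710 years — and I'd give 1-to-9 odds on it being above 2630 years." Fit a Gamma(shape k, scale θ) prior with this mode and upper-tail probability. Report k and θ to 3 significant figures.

Gamma(k,θ) with k>1 has mode (k−1)θ, so θ = 1710/(k−1).
Need P(X < 2630) = 0.9 with θ tied to k this way. Start at k = 2, θ = 1710: P(X<2630) ≈ 0.455.
Too low — raise k to concentrate. Iterating converges to k ≈ 11.1.
Then θ = 1710/(11.1−1) ≈ 170.

k ≈ 11.1, θ ≈ 170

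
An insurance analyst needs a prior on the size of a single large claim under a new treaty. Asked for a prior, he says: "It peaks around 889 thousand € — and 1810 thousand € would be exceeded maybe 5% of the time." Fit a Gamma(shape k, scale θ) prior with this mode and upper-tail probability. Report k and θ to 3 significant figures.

k ≈ 6.48, θ ≈ 162

Gamma(k,θ) with k>1 has mode (k−1)θ, so θ = 889/(k−1).
Need P(X < 1810) = 0.95 with θ tied to k this way. Start at k = 2, θ = 889: P(X<1810) ≈ 0.604.
Too low — raise k to concentrate. Iterating converges to k ≈ 6.48.
Then θ = 889/(6.48−1) ≈ 162.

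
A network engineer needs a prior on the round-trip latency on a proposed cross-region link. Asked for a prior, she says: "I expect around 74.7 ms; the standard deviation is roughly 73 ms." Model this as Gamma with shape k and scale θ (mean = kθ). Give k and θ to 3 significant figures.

k ≈ 1.05, θ ≈ 71.3

For Gamma(k, scale θ): mean = kθ, variance = kθ², so CV = 1/√k.
CV = SD/mean = 73/74.7 = 0.9772, hence k = 1/CV² = 1.05.
Then θ = mean/k = 74.7/1.05 = 71.3.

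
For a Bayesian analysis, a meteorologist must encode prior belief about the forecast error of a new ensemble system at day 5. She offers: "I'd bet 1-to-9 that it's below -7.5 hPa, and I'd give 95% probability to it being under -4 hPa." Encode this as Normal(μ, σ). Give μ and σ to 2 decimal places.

μ = -5.97, σ = 1.20

The p-quantile of Normal(μ,σ) is μ + z_p·σ, with z_{0.1} = -1.282 and z_{0.95} = 1.645.
Eliminate σ: μ = (z₂·x₁ − z₁·x₂)/(z₂ − z₁) = (1.645·-7.5 − (-1.282)·-4)/2.926 = -5.97.
Then σ = (x₂ − x₁)/(z₂ − z₁) = (-4 − -7.5)/2.926 = 1.20.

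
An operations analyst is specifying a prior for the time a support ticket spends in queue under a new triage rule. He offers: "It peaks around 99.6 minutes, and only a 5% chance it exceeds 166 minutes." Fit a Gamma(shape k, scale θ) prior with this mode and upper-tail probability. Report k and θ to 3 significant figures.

Gamma(k,θ) with k>1 has mode (k−1)θ, so θ = 99.6/(k−1).
Need P(X < 166) = 0.95 with θ tied to k this way. Start at k = 2, θ = 99.6: P(X<166) ≈ 0.496.
Too low — raise k to concentrate. Iterating converges to k ≈ 11.7.
Then θ = 99.6/(11.7−1) ≈ 9.3.

k ≈ 11.7, θ ≈ 9.3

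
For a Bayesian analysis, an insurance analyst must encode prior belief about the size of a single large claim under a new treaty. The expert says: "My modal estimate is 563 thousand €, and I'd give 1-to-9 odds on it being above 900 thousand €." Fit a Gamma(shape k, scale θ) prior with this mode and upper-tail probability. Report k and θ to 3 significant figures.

k ≈ 9.54, θ ≈ 66

Gamma(k,θ) with k>1 has mode (k−1)θ, so θ = 563/(k−1).
Need P(X < 900) = 0.9 with θ tied to k this way. Start at k = 2, θ = 563: P(X<900) ≈ 0.475.
Too low — raise k to concentrate. Iterating converges to k ≈ 9.54.
Then θ = 563/(9.54−1) ≈ 66.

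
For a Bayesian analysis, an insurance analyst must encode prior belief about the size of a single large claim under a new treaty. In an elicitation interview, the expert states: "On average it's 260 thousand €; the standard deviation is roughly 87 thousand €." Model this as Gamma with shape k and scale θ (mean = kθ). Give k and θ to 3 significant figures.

For Gamma(k, scale θ): mean = kθ, variance = kθ², so CV = 1/√k.
CV = SD/mean = 87/260 = 0.3346, hence k = 1/CV² = 8.93.
Then θ = mean/k = 260/8.93 = 29.1.

k ≈ 8.93, θ ≈ 29.1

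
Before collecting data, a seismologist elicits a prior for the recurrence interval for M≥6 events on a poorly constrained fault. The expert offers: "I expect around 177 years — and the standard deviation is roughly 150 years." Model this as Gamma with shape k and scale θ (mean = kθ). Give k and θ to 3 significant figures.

k ≈ 1.39, θ ≈ 127

For Gamma(k, scale θ): mean = kθ, variance = kθ², so CV = 1/√k.
CV = SD/mean = 150/177 = 0.8475, hence k = 1/CV² = 1.39.
Then θ = mean/k = 177/1.39 = 127.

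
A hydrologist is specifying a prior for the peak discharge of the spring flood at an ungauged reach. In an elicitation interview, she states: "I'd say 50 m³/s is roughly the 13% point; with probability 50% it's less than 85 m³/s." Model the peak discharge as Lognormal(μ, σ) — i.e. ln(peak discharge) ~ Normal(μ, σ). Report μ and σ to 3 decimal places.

If T ~ Lognormal(μ,σ) then ln T ~ Normal(μ,σ), so the p-quantile of ln T is μ + z_p·σ.
ln(50) = 3.912 and ln(85) = 4.443; z_{0.13} = -1.126, z_{0.5} = 0.
σ = (4.443 − 3.912)/(0 − (-1.126)) = 0.471.
μ = 3.912 − (-1.126)·0.471 = 4.443.

μ ≈ 4.443, σ ≈ 0.471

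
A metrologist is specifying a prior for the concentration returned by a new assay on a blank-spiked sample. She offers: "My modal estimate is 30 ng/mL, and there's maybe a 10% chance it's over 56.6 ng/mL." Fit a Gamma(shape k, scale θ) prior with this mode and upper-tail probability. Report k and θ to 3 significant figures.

k ≈ 5.74, θ ≈ 6.33

Gamma(k,θ) with k>1 has mode (k−1)θ, so θ = 30/(k−1).
Need P(X < 56.6) = 0.9 with θ tied to k this way. Start at k = 2, θ = 30: P(X<56.6) ≈ 0.562.
Too low — raise k to concentrate. Iterating converges to k ≈ 5.74.
Then θ = 30/(5.74−1) ≈ 6.33.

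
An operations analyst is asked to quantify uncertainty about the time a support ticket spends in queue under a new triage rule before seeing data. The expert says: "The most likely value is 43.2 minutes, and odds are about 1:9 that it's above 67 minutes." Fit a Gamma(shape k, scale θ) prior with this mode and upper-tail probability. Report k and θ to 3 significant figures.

Gamma(k,θ) with k>1 has mode (k−1)θ, so θ = 43.2/(k−1).
Need P(X < 67) = 0.9 with θ tied to k this way. Start at k = 2, θ = 43.2: P(X<67) ≈ 0.459.
Too low — raise k to concentrate. Iterating converges to k ≈ 10.7.
Then θ = 43.2/(10.7−1) ≈ 4.45.

k ≈ 10.7, θ ≈ 4.45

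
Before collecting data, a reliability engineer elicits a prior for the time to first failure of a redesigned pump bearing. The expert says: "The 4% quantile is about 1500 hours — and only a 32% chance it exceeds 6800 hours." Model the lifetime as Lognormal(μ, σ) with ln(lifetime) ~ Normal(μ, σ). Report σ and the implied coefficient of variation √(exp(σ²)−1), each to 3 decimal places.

If T ~ Lognormal(μ,σ) then ln T ~ Normal(μ,σ), so the p-quantile of ln T is μ + z_p·σ.
ln(1500) = 7.313 and ln(6800) = 8.825; z_{0.04} = -1.751, z_{0.68} = 0.4677.
σ = (8.825 − 7.313)/(0.4677 − (-1.751)) = 0.681.
μ = 7.313 − (-1.751)·0.681 = 8.506.
CV = √(exp(σ²)−1) = √(exp(0.4642)−1) = 0.769.

σ ≈ 0.681, CV ≈ 0.769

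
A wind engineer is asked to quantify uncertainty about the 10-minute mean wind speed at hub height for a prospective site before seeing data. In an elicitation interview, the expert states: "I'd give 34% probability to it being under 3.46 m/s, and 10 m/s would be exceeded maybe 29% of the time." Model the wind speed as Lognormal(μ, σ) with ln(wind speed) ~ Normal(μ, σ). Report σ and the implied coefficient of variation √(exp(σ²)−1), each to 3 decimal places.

If T ~ Lognormal(μ,σ) then ln T ~ Normal(μ,σ), so the p-quantile of ln T is μ + z_p·σ.
ln(3.46) = 1.241 and ln(10) = 2.303; z_{0.34} = -0.4125, z_{0.71} = 0.5534.
σ = (2.303 − 1.241)/(0.5534 − (-0.4125)) = 1.099.
μ = 1.241 − (-0.4125)·1.099 = 1.695.
CV = √(exp(σ²)−1) = √(exp(1.2075)−1) = 1.531.

σ ≈ 1.099, CV ≈ 1.531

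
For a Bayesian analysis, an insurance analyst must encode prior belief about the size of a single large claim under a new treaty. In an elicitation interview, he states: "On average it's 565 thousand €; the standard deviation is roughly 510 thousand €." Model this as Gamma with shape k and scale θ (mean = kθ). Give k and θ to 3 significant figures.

k ≈ 1.23, θ ≈ 460

For Gamma(k, scale θ): mean = kθ, variance = kθ², so CV = 1/√k.
CV = SD/mean = 510/565 = 0.9027, hence k = 1/CV² = 1.23.
Then θ = mean/k = 565/1.23 = 460.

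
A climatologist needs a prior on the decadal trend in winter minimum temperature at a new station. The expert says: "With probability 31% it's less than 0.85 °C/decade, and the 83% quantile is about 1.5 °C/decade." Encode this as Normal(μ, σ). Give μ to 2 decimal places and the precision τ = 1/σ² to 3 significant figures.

μ = 1.07, τ = 4.98

For Normal(μ,σ), the p-quantile is μ + z_p·σ. Here z_{0.31} = -0.4959, z_{0.83} = 0.9542.
So 0.85 = μ − 0.4959σ and 1.5 = μ + 0.9542σ.
Subtracting: σ = (1.5 − 0.85)/(0.9542 − (-0.4959)) = 0.45.
Then μ = 0.85 − (-0.4959)·0.45 = 1.07.
Precision τ = 1/σ² = 1/0.4483² = 4.98.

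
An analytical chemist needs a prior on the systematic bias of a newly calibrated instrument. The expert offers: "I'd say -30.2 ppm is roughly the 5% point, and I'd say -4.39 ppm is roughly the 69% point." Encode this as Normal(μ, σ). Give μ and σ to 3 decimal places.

For Normal(μ,σ), the p-quantile is μ + z_p·σ. Here z_{0.05} = -1.645, z_{0.69} = 0.4959.
So -30.2 = μ − 1.645σ and -4.39 = μ + 0.4959σ.
Subtracting: σ = (-4.39 − -30.2)/(0.4959 − (-1.645)) = 12.057.
Then μ = -30.2 − (-1.645)·12.057 = -10.368.

μ = -10.368, σ = 12.057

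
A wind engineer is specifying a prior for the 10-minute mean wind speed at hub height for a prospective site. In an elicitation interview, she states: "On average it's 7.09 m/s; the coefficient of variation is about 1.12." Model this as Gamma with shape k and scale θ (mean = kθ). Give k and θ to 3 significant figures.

For Gamma(k, scale θ): mean = kθ, variance = kθ², so CV = 1/√k.
CV = 1.12, hence k = 1/CV² = 0.797.
Then θ = mean/k = 7.09/0.797 = 8.89.

k ≈ 0.797, θ ≈ 8.89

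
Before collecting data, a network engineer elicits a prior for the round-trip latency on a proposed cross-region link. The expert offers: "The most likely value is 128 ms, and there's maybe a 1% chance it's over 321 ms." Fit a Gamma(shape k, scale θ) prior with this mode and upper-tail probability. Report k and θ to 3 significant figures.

Gamma(k,θ) with k>1 has mode (k−1)θ, so θ = 128/(k−1).
Need P(X < 321) = 0.99 with θ tied to k this way. Start at k = 2, θ = 128: P(X<321) ≈ 0.714.
Too low — raise k to concentrate. Iterating converges to k ≈ 6.55.
Then θ = 128/(6.55−1) ≈ 23.1.

k ≈ 6.55, θ ≈ 23.1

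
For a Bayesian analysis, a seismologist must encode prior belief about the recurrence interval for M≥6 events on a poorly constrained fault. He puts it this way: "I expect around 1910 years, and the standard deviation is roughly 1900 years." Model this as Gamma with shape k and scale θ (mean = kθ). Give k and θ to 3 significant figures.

For Gamma(k, scale θ): mean = kθ, variance = kθ², so CV = 1/√k.
CV = SD/mean = 1900/1910 = 0.9948, hence k = 1/CV² = 1.01.
Then θ = mean/k = 1910/1.01 = 1890.

k ≈ 1.01, θ ≈ 1890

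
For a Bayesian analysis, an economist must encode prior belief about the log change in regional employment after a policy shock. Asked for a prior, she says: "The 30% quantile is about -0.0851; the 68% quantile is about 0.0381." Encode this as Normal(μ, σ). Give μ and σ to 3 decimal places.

The p-quantile of Normal(μ,σ) is μ + z_p·σ, with z_{0.3} = -0.5244 and z_{0.68} = 0.4677.
Eliminate σ: μ = (z₂·x₁ − z₁·x₂)/(z₂ − z₁) = (0.4677·-0.0851 − (-0.5244)·0.0381)/0.9921 = -0.020.
Then σ = (x₂ − x₁)/(z₂ − z₁) = (0.0381 − -0.0851)/0.9921 = 0.124.

μ = -0.020, σ = 0.124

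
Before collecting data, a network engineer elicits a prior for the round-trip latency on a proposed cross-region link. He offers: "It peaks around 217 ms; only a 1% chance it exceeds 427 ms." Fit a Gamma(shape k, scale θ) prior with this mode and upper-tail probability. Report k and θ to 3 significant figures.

Gamma(k,θ) with k>1 has mode (k−1)θ, so θ = 217/(k−1).
Need P(X < 427) = 0.99 with θ tied to k this way. Start at k = 2, θ = 217: P(X<427) ≈ 0.585.
Too low — raise k to concentrate. Iterating converges to k ≈ 11.8.
Then θ = 217/(11.8−1) ≈ 20.2.

k ≈ 11.8, θ ≈ 20.2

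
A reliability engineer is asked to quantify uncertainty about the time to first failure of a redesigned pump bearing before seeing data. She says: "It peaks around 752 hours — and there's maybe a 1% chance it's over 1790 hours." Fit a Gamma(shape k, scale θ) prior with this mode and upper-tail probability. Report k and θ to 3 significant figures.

k ≈ 7.31, θ ≈ 119

Gamma(k,θ) with k>1 has mode (k−1)θ, so θ = 752/(k−1).
Need P(X < 1790) = 0.99 with θ tied to k this way. Start at k = 2, θ = 752: P(X<1790) ≈ 0.687.
Too low — raise k to concentrate. Iterating converges to k ≈ 7.31.
Then θ = 752/(7.31−1) ≈ 119.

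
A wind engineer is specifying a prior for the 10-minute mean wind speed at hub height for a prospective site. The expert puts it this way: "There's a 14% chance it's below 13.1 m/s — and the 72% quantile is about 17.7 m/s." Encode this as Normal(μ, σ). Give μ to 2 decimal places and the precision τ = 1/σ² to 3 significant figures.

μ = 16.09, τ = 0.131

The p-quantile of Normal(μ,σ) is μ + z_p·σ, with z_{0.14} = -1.08 and z_{0.72} = 0.5828.
Eliminate σ: μ = (z₂·x₁ − z₁·x₂)/(z₂ − z₁) = (0.5828·13.1 − (-1.08)·17.7)/1.663 = 16.09.
Then σ = (x₂ − x₁)/(z₂ − z₁) = (17.7 − 13.1)/1.663 = 2.77.
Precision τ = 1/σ² = 1/2.766² = 0.131.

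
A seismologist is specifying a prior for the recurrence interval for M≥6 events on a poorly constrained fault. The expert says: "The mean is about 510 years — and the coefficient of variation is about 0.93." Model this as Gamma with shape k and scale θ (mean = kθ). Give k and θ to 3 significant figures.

k ≈ 1.16, θ ≈ 441

For Gamma(k, scale θ): mean = kθ, variance = kθ², so CV = 1/√k.
CV = 0.93, hence k = 1/CV² = 1.16.
Then θ = mean/k = 510/1.16 = 441.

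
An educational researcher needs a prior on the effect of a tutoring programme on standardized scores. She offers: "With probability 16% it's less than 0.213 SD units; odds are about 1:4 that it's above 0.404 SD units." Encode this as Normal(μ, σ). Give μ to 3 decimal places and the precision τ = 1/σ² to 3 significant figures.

The p-quantile of Normal(μ,σ) is μ + z_p·σ, with z_{0.16} = -0.9945 and z_{0.8} = 0.8416.
Eliminate σ: μ = (z₂·x₁ − z₁·x₂)/(z₂ − z₁) = (0.8416·0.213 − (-0.9945)·0.404)/1.836 = 0.316.
Then σ = (x₂ − x₁)/(z₂ − z₁) = (0.404 − 0.213)/1.836 = 0.104.
Precision τ = 1/σ² = 1/0.104² = 92.4.

μ = 0.316, τ = 92.4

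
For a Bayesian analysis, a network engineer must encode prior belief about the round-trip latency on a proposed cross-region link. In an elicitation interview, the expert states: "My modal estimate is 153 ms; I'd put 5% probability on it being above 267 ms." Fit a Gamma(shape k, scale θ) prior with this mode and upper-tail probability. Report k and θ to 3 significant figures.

Gamma(k,θ) with k>1 has mode (k−1)θ, so θ = 153/(k−1).
Need P(X < 267) = 0.95 with θ tied to k this way. Start at k = 2, θ = 153: P(X<267) ≈ 0.521.
Too low — raise k to concentrate. Iterating converges to k ≈ 10.
Then θ = 153/(10−1) ≈ 17.

k ≈ 10, θ ≈ 17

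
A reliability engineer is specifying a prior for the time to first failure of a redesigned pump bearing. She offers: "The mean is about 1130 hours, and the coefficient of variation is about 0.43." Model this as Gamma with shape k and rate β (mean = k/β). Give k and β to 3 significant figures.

k ≈ 5.41, β ≈ 0.00479

For Gamma(k, rate β): mean = k/β, variance = k/β², so CV = 1/√k.
CV = 0.43, hence k = 1/CV² = 5.41.
Then β = k/mean = 5.41/1130 = 0.00479.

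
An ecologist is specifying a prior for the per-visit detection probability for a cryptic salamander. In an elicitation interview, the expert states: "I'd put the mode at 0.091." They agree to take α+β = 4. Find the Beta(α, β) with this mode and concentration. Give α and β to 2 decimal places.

For α,β > 1 the Beta mode is (α−1)/(α+β−2). With α+β = 4, the mode is (α−1)/2.
Set (α−1)/2 = 0.091 → α = 1 + 0.091·2 = 1.18.
β = 4 − α = 2.82.

α = 1.18, β = 2.82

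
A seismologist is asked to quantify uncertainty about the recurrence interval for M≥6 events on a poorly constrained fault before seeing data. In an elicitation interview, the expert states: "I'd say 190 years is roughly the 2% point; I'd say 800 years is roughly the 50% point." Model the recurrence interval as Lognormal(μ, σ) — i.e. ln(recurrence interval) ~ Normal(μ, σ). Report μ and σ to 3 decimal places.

μ ≈ 6.685, σ ≈ 0.700

If T ~ Lognormal(μ,σ) then ln T ~ Normal(μ,σ), so the p-quantile of ln T is μ + z_p·σ.
ln(190) = 5.247 and ln(800) = 6.685; z_{0.02} = -2.054, z_{0.5} = 0.
σ = (6.685 − 5.247)/(0 − (-2.054)) = 0.700.
μ = 5.247 − (-2.054)·0.700 = 6.685.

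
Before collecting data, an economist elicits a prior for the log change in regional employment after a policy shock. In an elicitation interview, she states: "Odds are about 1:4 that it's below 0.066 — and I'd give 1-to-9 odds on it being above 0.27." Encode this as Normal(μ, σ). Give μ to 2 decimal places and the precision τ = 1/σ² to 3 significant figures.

μ = 0.15, τ = 108

For Normal(μ,σ), the p-quantile is μ + z_p·σ. Here z_{0.2} = -0.8416, z_{0.9} = 1.282.
So 0.066 = μ − 0.8416σ and 0.27 = μ + 1.282σ.
Subtracting: σ = (0.27 − 0.066)/(1.282 − (-0.8416)) = 0.10.
Then μ = 0.066 − (-0.8416)·0.10 = 0.15.
Precision τ = 1/σ² = 1/0.09608² = 108.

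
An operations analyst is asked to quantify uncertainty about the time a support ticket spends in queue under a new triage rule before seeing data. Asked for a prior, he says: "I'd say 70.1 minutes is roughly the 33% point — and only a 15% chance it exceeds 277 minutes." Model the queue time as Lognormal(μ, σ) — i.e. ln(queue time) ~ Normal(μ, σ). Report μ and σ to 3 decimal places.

If T ~ Lognormal(μ,σ) then ln T ~ Normal(μ,σ), so the p-quantile of ln T is μ + z_p·σ.
ln(70.1) = 4.25 and ln(277) = 5.624; z_{0.33} = -0.4399, z_{0.85} = 1.036.
σ = (5.624 − 4.25)/(1.036 − (-0.4399)) = 0.931.
μ = 4.25 − (-0.4399)·0.931 = 4.659.

μ ≈ 4.659, σ ≈ 0.931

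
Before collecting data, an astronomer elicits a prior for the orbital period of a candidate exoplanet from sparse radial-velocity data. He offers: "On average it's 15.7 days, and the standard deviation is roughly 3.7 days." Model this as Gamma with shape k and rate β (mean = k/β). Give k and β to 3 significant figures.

k ≈ 18, β ≈ 1.15

For Gamma(k, rate β): mean = k/β, variance = k/β², so CV = 1/√k.
CV = SD/mean = 3.7/15.7 = 0.2357, hence k = 1/CV² = 18.
Then β = k/mean = 18/15.7 = 1.15.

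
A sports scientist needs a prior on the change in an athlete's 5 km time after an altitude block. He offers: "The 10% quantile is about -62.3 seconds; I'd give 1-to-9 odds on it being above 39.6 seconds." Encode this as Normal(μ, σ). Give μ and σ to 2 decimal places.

μ = -11.35, σ = 39.76

The p-quantile of Normal(μ,σ) is μ + z_p·σ, with z_{0.1} = -1.282 and z_{0.9} = 1.282.
Eliminate σ: μ = (z₂·x₁ − z₁·x₂)/(z₂ − z₁) = (1.282·-62.3 − (-1.282)·39.6)/2.563 = -11.35.
Then σ = (x₂ − x₁)/(z₂ − z₁) = (39.6 − -62.3)/2.563 = 39.76.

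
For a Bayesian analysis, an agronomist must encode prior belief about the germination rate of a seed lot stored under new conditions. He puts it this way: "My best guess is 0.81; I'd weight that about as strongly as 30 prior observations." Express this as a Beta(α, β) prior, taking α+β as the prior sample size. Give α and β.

α = 24.3, β = 5.7

Under the effective-sample-size interpretation, Beta(α, β) has prior mean α/(α+β) and prior sample size α+β.
So α+β = 30 and α/(α+β) = 0.81, giving α = 0.81·30 = 24.3 and β = 30 − 24.3 = 5.7.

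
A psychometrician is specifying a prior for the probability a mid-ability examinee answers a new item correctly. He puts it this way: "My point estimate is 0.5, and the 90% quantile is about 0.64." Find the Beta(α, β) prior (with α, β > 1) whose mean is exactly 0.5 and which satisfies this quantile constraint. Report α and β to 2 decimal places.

α ≈ 10.30, β ≈ 10.30

With mean 0.5 fixed, write α = 0.5s, β = 0.5s where s = α+β.
Need P(θ < 0.64) = 0.9 under Beta(0.5s, 0.5s). Normal approximation: (q−m)/√(m(1−m)/s) ≈ z_{0.9} = 1.28, so s ≈ 0.5·0.5·(1.28)²/(0.64−0.5)² = 20.9.
At s = 20.9: P(θ<0.64) ≈ 0.902. Adjusting to match 0.9 gives s ≈ 20.61.
So α = 0.5·20.61 ≈ 10.30, β = 0.5·20.61 ≈ 10.30.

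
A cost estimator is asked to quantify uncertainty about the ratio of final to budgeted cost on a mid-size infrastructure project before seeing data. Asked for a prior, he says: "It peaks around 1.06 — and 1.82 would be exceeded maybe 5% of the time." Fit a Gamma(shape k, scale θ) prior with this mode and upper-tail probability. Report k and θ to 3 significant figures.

Gamma(k,θ) with k>1 has mode (k−1)θ, so θ = 1.06/(k−1).
Need P(X < 1.82) = 0.95 with θ tied to k this way. Start at k = 2, θ = 1.06: P(X<1.82) ≈ 0.512.
Too low — raise k to concentrate. Iterating converges to k ≈ 10.6.
Then θ = 1.06/(10.6−1) ≈ 0.111.

k ≈ 10.6, θ ≈ 0.111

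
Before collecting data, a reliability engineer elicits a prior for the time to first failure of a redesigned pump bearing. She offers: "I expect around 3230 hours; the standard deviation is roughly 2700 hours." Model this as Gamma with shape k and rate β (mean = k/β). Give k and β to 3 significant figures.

k ≈ 1.43, β ≈ 0.000443

For Gamma(k, rate β): mean = k/β, variance = k/β², so CV = 1/√k.
CV = SD/mean = 2700/3230 = 0.8359, hence k = 1/CV² = 1.43.
Then β = k/mean = 1.43/3230 = 0.000443.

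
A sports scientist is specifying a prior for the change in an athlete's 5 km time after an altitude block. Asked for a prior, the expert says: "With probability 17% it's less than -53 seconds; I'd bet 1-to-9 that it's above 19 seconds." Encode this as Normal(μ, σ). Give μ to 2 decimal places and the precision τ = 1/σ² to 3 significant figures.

For Normal(μ,σ), the p-quantile is μ + z_p·σ. Here z_{0.17} = -0.9542, z_{0.9} = 1.282.
So -53 = μ − 0.9542σ and 19 = μ + 1.282σ.
Subtracting: σ = (19 − -53)/(1.282 − (-0.9542)) = 32.20.
Then μ = -53 − (-0.9542)·32.20 = -22.27.
Precision τ = 1/σ² = 1/32.2² = 0.000964.

μ = -22.27, τ = 0.000964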